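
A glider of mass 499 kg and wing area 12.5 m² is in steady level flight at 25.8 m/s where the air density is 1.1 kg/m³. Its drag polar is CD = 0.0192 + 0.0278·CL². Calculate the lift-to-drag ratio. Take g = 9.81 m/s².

In steady level flight, lift balances weight: W = mg = 499 × 9.81 = 4895.2 N.
Dynamic pressure q = 0.5 × 1.1 × 25.8² = 366.1 Pa.
Required CL = L/(qS) = 4895.2/(366.1·12.5) = 1.07.
CD = 0.0192 + 0.0278 × 1.07² = 0.05101.
L/D = CL/CD = 1.07 / 0.05101 = 21

L/D = 21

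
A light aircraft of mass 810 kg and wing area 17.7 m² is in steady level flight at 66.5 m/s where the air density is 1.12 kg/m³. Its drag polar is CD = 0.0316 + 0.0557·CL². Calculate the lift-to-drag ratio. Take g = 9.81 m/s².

Weight W = mg = 810 × 9.81 = 7946.1 N; in level flight L = W.
q = ½ρv² = ½ × 1.12 × 66.5² = 2476 Pa.
CL = 2W/(ρv²S) = 2×7946.1/(1.12×66.5²×17.7) = 0.1813.
CD = 0.0316 + 0.0557 × 0.1813² = 0.03343.
L/D = CL/CD = 0.1813 / 0.03343 = 5.42

L/D = 5.42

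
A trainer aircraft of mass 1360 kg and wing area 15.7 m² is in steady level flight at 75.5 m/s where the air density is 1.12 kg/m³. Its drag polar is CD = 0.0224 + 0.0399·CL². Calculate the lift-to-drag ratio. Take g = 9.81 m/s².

In steady level flight, lift balances weight: W = mg = 1360 × 9.81 = 13342 N.
q = ½ρv² = ½ × 1.12 × 75.5² = 3192 Pa.
CL = W/(q·S) = 13342 / (3192 × 15.7) = 0.2662.
CD = 0.0224 + 0.0399 × 0.2662² = 0.02523.
L/D = CL/CD = 0.2662 / 0.02523 = 10.6

L/D = 10.6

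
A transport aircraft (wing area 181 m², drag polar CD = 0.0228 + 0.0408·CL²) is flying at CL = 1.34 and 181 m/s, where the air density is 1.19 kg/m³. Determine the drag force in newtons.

D = 3.39×10^5 N

CD = 0.0228 + 0.0408 × 1.34² = 0.09606
D = ½ρv²S·CD = ½ × 1.19 × 181² × 181 × 0.09606 = 3.39×10^5 N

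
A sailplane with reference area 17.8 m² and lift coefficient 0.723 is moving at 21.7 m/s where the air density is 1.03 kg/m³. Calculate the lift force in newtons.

L = 3120 N

L = ½ρv²S·CL = ½ × 1.03 × 21.7² × 17.8 × 0.723 = 3120 N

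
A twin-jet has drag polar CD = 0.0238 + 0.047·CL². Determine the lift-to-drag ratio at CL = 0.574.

CD = 0.0238 + 0.047 × 0.574² = 0.03929
L/D = CL/CD = 0.574 / 0.03929 = 14.6

L/D = 14.6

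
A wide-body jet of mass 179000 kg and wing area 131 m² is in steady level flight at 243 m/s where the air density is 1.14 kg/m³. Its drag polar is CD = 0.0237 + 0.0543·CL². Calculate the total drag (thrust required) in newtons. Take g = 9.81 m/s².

D = 1.42×10^5 N

In steady level flight, lift balances weight: W = mg = 179000 × 9.81 = 1.756×10^6 N.
q = ½ρv² = ½ × 1.14 × 243² = 33660 Pa.
CL = W/(q·S) = 1.756×10^6 / (33660 × 131) = 0.3983.
CD = 0.0237 + 0.0543 × 0.3983² = 0.03231.
D = q·S·CD = 33660 × 131 × 0.03231 = 1.425×10^5 N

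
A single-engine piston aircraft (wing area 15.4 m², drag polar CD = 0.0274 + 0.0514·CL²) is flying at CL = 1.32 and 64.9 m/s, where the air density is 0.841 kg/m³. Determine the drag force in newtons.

D = 3190 N

CD = 0.0274 + 0.0514 × 1.32² = 0.117
D = ½ρv²S·CD = ½ × 0.841 × 64.9² × 15.4 × 0.117 = 3190 N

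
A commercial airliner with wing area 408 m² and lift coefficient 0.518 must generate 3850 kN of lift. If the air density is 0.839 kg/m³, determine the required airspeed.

v = 208 m/s

L = ½ρv²S·CL ⇒ v = √(2L/(ρ·S·CL))
v = √(2 × 3.85×10^6 / (0.839 × 408 × 0.518)) = √43420 = 208 m/s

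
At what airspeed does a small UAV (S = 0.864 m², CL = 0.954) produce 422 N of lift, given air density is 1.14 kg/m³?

v = 30 m/s

L = ½ρv²S·CL ⇒ v = √(2L/(ρ·S·CL))
v = √(2 × 422 / (1.14 × 0.864 × 0.954)) = √898.2 = 30 m/s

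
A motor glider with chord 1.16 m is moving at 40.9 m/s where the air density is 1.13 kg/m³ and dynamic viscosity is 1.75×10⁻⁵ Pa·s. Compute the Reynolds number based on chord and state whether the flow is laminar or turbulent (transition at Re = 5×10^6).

Re = ρ·v·c/μ = 1.13 × 40.9 × 1.16 / (1.75×10⁻⁵) = 3.06×10^6
Since 3.06×10^6 < 5×10^6, the flow is laminar.

Re = 3.06×10^6 (laminar)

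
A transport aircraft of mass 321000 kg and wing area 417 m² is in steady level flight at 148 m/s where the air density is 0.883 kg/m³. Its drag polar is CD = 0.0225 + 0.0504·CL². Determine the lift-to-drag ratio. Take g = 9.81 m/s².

Weight W = mg = 321000 × 9.81 = 3.149×10^6 N; in level flight L = W.
Dynamic pressure q = 0.5 × 0.883 × 148² = 9671 Pa.
Required CL = L/(qS) = 3.149×10^6/(9671·417) = 0.7809.
CD = 0.0225 + 0.0504 × 0.7809² = 0.05323.
L/D = CL/CD = 0.7809 / 0.05323 = 14.7

L/D = 14.7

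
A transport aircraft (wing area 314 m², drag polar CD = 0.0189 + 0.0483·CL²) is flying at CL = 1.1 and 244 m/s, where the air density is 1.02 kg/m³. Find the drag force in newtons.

CD = 0.0189 + 0.0483 × 1.1² = 0.07734
D = ½ρv²S·CD = ½ × 1.02 × 244² × 314 × 0.07734 = 7.37×10^5 N

D = 7.37×10^5 N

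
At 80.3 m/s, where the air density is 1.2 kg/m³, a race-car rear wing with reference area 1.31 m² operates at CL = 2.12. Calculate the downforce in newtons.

L = 10700 N

Dynamic pressure q = ½ρv² = ½ × 1.2 × 80.3² = 3869 Pa.
L = q·S·CL = 3869 × 1.31 × 2.12 = 10700 N ≈ 10.7 kN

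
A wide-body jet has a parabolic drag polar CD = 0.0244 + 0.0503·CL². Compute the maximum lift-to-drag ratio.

(L/D)max = 14.3

For CD = CD0 + K·CL², (L/D)max occurs at CL* = √(CD0/K) and equals 1/(2√(K·CD0)).
(L/D)max = 1/(2√(0.0503 × 0.0244)) = 1/(2 × 0.03503) = 14.3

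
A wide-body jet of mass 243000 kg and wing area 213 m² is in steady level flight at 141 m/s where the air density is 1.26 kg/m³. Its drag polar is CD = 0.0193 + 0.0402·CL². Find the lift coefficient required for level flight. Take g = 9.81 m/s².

Level flight ⇒ L = W = m·g = 243000 × 9.81 = 2.3838×10^6 N.
q = ½ρv² = ½ × 1.26 × 141² = 12530 Pa.
Required CL = L/(qS) = 2.3838×10^6/(12530·213) = 0.8935.

CL = 0.894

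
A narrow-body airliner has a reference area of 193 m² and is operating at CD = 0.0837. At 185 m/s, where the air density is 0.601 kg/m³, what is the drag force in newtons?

D = 1.66×10^5 N

Dynamic pressure q = ½ρv² = ½ × 0.601 × 185² = 10280 Pa.
D = q·S·CD = 10280 × 193 × 0.0837 = 1.66×10^5 N ≈ 166 kN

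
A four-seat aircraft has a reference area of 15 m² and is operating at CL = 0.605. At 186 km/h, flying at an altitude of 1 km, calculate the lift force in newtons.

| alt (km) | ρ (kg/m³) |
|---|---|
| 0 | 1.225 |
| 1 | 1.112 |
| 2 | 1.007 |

L = 13500 N

At 1 km, from the table: ρ = 1.112 kg/m³.
Convert speed: v = 186 km/h ÷ 3.6 = 51.67 m/s.
L = ½ρv²S·CL = ½ × 1.112 × 51.67² × 15 × 0.605 = 13500 N ≈ 13.5 kN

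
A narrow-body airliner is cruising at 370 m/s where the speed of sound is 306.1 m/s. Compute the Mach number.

M = 1.21

M = v/a = 370 / 306.1 = 1.21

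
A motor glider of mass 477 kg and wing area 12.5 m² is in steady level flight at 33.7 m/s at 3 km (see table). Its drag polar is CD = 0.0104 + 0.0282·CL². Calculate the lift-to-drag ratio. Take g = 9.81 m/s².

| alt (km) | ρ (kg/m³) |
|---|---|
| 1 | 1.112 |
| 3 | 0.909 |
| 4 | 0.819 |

At 3 km, from the table: ρ = 0.909 kg/m³.
In steady level flight, lift balances weight: W = mg = 477 × 9.81 = 4679.4 N.
Dynamic pressure q = 0.5 × 0.909 × 33.7² = 516.2 Pa.
Required CL = L/(qS) = 4679.4/(516.2·12.5) = 0.7252.
CD = 0.0104 + 0.0282 × 0.7252² = 0.02523.
L/D = CL/CD = 0.7252 / 0.02523 = 28.7

L/D = 28.7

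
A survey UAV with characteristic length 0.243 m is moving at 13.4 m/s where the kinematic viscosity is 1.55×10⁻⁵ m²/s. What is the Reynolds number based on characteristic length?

Re = 2.1×10^5

Re = v·c/ν = 13.4 × 0.243 / (1.55×10⁻⁵) = 2.1×10^5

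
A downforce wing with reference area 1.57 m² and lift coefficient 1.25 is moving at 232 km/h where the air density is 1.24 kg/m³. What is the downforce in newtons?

L = 5050 N

Convert speed: v = 232 km/h ÷ 3.6 = 64.44 m/s.
Dynamic pressure q = ½ρv² = ½ × 1.24 × 64.44² = 2575 Pa.
L = q·S·CL = 2575 × 1.57 × 1.25 = 5050 N ≈ 5.05 kN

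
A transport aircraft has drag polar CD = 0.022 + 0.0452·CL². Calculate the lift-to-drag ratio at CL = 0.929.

CD = 0.022 + 0.0452 × 0.929² = 0.06101
L/D = CL/CD = 0.929 / 0.06101 = 15.2

L/D = 15.2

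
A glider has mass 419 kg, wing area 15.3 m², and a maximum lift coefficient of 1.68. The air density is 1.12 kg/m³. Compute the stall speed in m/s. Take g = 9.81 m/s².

At stall, lift equals weight: L = W = m·g = 419 × 9.81 = 4110 N.
V_stall = √(2W/(ρ·S·CL,max)) = √(2 × 4110 / (1.12 × 15.3 × 1.68))
V_stall = √285.6 = 16.9 m/s

V_stall = 16.9 m/s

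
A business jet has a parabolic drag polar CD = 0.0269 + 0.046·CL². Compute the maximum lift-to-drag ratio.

(L/D)max = 14.2

For CD = CD0 + K·CL², (L/D)max occurs at CL* = √(CD0/K) and equals 1/(2√(K·CD0)).
(L/D)max = 1/(2√(0.046 × 0.0269)) = 1/(2 × 0.03518) = 14.2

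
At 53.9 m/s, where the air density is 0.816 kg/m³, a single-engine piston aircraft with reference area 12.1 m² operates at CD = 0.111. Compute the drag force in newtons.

Dynamic pressure q = ½ρv² = ½ × 0.816 × 53.9² = 1185 Pa.
D = q·S·CD = 1185 × 12.1 × 0.111 = 1590 N

D = 1590 N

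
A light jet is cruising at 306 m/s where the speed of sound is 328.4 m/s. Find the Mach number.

M = 0.932

M = v/a = 306 / 328.4 = 0.932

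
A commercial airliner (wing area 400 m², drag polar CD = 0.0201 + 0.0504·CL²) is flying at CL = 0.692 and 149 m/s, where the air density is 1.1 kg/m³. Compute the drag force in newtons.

D = 2.16×10^5 N

CD = 0.0201 + 0.0504 × 0.692² = 0.04423
D = ½ρv²S·CD = ½ × 1.1 × 149² × 400 × 0.04423 = 2.16×10^5 N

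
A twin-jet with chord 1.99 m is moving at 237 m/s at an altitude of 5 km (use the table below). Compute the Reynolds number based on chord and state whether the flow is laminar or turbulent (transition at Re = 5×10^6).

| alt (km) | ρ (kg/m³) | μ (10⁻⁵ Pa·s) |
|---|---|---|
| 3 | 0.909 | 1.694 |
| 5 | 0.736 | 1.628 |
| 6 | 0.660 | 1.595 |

Re = 2.13×10^7 (turbulent)

At 5 km, from the table: ρ = 0.736 kg/m³, μ = 1.628×10⁻⁵ Pa·s.
Re = ρ·v·c/μ = 0.736 × 237 × 1.99 / (1.628×10⁻⁵) = 2.13×10^7
Since 2.13×10^7 > 5×10^6, the flow is turbulent.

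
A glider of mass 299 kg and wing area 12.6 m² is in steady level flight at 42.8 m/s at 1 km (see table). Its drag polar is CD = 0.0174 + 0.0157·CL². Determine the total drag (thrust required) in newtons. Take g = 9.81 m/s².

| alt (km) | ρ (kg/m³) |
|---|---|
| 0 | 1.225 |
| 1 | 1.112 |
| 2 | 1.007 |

D = 234 N

At 1 km, from the table: ρ = 1.112 kg/m³.
Level flight ⇒ L = W = m·g = 299 × 9.81 = 2933.2 N.
q = ½ρv² = ½ × 1.112 × 42.8² = 1019 Pa.
CL = W/(q·S) = 2933.2 / (1019 × 12.6) = 0.2286.
CD = 0.0174 + 0.0157 × 0.2286² = 0.01822.
D = q·S·CD = 1019 × 12.6 × 0.01822 = 233.8 N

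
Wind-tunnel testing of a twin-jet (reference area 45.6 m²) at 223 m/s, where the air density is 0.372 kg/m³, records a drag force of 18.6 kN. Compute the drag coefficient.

From D = ½ρv²S·CD, rearranging gives CD = 2D/(ρv²S).
CD = 2 × 18600 / (0.372 × 223² × 45.6) = 0.0441

CD = 0.0441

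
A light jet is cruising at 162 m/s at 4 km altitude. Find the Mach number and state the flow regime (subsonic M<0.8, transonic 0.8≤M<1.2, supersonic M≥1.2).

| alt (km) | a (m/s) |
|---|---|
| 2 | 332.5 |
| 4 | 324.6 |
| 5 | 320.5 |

At 4 km, from the table: a = 324.6 m/s.
M = v/a = 162 / 324.6 = 0.499
M = 0.499 → subsonic.

M = 0.499 (subsonic)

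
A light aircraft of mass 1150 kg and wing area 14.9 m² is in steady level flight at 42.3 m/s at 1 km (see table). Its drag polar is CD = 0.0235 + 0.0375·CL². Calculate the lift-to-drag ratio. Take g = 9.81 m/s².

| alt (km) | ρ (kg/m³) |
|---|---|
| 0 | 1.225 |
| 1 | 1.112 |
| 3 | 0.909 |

At 1 km, from the table: ρ = 1.112 kg/m³.
Level flight ⇒ L = W = m·g = 1150 × 9.81 = 11282 N.
q = ½ρv² = ½ × 1.112 × 42.3² = 994.8 Pa.
CL = W/(q·S) = 11282 / (994.8 × 14.9) = 0.7611.
CD = 0.0235 + 0.0375 × 0.7611² = 0.04522.
L/D = CL/CD = 0.7611 / 0.04522 = 16.8

L/D = 16.8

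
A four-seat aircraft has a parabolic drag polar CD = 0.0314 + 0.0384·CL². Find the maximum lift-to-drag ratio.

For CD = CD0 + K·CL², (L/D)max occurs at CL* = √(CD0/K) and equals 1/(2√(K·CD0)).
(L/D)max = 1/(2√(0.0384 × 0.0314)) = 1/(2 × 0.03472) = 14.4

(L/D)max = 14.4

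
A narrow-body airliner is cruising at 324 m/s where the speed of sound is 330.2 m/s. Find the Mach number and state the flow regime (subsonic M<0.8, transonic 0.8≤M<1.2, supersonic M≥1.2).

M = 0.981 (transonic)

M = v/a = 324 / 330.2 = 0.981
M = 0.981 → transonic.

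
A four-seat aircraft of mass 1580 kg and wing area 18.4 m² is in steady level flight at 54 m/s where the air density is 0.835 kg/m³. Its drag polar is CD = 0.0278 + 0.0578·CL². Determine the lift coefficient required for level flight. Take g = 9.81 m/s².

CL = 0.692

Level flight ⇒ L = W = m·g = 1580 × 9.81 = 15500 N.
q = ½ρv² = ½ × 0.835 × 54² = 1217 Pa.
CL = 2W/(ρv²S) = 2×15500/(0.835×54²×18.4) = 0.6919.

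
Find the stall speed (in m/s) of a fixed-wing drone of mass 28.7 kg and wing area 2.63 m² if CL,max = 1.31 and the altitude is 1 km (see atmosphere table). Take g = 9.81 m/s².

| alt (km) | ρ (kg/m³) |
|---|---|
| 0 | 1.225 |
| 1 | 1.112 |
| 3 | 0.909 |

At 1 km, from the table: ρ = 1.112 kg/m³.
Stall occurs when L = W at CL,max. W = mg = 28.7 × 9.81 = 281.5 N.
From L = ½ρV²S·CL,max = W: V_stall = √(2W/(ρSCL,max)) = √(2·281.5/(1.112·2.63·1.31))
V_stall = √147 = 12.1 m/s

V_stall = 12.1 m/s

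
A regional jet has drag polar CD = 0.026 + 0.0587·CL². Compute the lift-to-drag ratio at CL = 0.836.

L/D = 12.5

CD = 0.026 + 0.0587 × 0.836² = 0.06703
L/D = CL/CD = 0.836 / 0.06703 = 12.5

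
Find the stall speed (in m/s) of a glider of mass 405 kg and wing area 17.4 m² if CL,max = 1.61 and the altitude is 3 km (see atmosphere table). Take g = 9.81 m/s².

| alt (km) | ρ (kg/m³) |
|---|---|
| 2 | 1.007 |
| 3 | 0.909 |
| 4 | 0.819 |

At 3 km, from the table: ρ = 0.909 kg/m³.
Stall occurs when L = W at CL,max. W = mg = 405 × 9.81 = 3973 N.
V_stall = √(2W/(ρ·S·CL,max)) = √(2 × 3973 / (0.909 × 17.4 × 1.61))
V_stall = √312 = 17.7 m/s

V_stall = 17.7 m/s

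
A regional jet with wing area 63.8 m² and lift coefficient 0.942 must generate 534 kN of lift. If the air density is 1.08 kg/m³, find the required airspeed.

L = ½ρv²S·CL ⇒ v = √(2L/(ρ·S·CL))
v = √(2 × 5.34×10^5 / (1.08 × 63.8 × 0.942)) = √16450 = 128 m/s

v = 128 m/s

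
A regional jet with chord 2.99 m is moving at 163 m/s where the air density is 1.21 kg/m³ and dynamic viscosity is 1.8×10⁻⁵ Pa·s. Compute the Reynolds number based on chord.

Re = 3.28×10^7

Re = ρ·v·c/μ = 1.21 × 163 × 2.99 / (1.8×10⁻⁵) = 3.28×10^7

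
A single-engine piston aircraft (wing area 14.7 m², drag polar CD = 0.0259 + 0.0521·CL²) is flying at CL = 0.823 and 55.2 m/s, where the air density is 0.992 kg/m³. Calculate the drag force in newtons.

CD = 0.0259 + 0.0521 × 0.823² = 0.06119
D = ½ρv²S·CD = ½ × 0.992 × 55.2² × 14.7 × 0.06119 = 1360 N

D = 1360 N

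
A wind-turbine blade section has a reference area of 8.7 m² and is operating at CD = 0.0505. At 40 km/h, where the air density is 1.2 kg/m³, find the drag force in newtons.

Convert speed: v = 40 km/h ÷ 3.6 = 11.11 m/s.
Dynamic pressure q = ½ρv² = ½ × 1.2 × 11.11² = 74.07 Pa.
D = q·S·CD = 74.07 × 8.7 × 0.0505 = 32.5 N

D = 32.5 N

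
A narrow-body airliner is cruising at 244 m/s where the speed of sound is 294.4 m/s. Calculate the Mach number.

M = v/a = 244 / 294.4 = 0.829

M = 0.829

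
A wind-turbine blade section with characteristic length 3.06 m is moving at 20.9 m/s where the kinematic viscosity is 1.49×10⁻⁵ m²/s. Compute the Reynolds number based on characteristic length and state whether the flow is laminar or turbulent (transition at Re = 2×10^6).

Re = v·c/ν = 20.9 × 3.06 / (1.49×10⁻⁵) = 4.29×10^6
Since 4.29×10^6 > 2×10^6, the flow is turbulent.

Re = 4.29×10^6 (turbulent)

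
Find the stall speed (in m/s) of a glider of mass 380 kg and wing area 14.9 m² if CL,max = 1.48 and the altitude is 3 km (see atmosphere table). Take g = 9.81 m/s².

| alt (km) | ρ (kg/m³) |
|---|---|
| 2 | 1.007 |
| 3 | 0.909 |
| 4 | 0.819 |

At 3 km, from the table: ρ = 0.909 kg/m³.
Weight W = mg = 380 × 9.81 = 3728 N.
From L = ½ρV²S·CL,max = W: V_stall = √(2W/(ρSCL,max)) = √(2·3728/(0.909·14.9·1.48))
V_stall = √371.9 = 19.3 m/s

V_stall = 19.3 m/s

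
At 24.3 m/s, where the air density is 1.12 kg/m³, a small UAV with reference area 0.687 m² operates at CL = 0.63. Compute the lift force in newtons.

L = 143 N

Dynamic pressure q = ½ρv² = ½ × 1.12 × 24.3² = 330.7 Pa.
L = q·S·CL = 330.7 × 0.687 × 0.63 = 143 N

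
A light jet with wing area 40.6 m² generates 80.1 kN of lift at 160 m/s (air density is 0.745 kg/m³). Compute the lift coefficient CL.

CL = 0.207

From L = ½ρv²S·CL, rearranging gives CL = 2L/(ρv²S).
CL = 2 × 80100 / (0.745 × 160² × 40.6) = 0.207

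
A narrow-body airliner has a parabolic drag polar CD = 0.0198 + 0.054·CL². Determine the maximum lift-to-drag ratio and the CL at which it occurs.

(L/D)max = 15.3, at CL = 0.606

For CD = CD0 + K·CL², (L/D)max occurs at CL* = √(CD0/K) and equals 1/(2√(K·CD0)).
(L/D)max = 1/(2√(0.054 × 0.0198)) = 1/(2 × 0.0327) = 15.3
CL* = √(0.0198/0.054) = 0.606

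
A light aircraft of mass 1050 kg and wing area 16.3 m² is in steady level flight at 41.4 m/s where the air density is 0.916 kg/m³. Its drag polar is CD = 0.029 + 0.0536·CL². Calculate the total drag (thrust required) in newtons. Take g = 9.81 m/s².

Weight W = mg = 1050 × 9.81 = 10300 N; in level flight L = W.
q = ½ρv² = ½ × 0.916 × 41.4² = 785 Pa.
CL = 2W/(ρv²S) = 2×10300/(0.916×41.4²×16.3) = 0.805.
CD = 0.029 + 0.0536 × 0.805² = 0.06374.
D = q·S·CD = 785 × 16.3 × 0.06374 = 815.5 N

D = 816 N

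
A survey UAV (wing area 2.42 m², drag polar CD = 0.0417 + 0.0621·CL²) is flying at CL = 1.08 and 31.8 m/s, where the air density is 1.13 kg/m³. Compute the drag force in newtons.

CD = 0.0417 + 0.0621 × 1.08² = 0.1141
D = ½ρv²S·CD = ½ × 1.13 × 31.8² × 2.42 × 0.1141 = 158 N

D = 158 N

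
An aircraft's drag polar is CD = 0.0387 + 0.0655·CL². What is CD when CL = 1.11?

CD = 0.0387 + 0.0655 × 1.11² = 0.0387 + 0.0807 = 0.119

CD = 0.119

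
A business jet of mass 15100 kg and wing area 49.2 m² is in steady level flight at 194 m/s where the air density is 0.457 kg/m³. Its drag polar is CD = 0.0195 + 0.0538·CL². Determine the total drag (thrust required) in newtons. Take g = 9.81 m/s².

Level flight ⇒ L = W = m·g = 15100 × 9.81 = 1.4813×10^5 N.
q = ½ρv² = ½ × 0.457 × 194² = 8600 Pa.
CL = 2W/(ρv²S) = 2×1.4813×10^5/(0.457×194²×49.2) = 0.3501.
CD = 0.0195 + 0.0538 × 0.3501² = 0.02609.
D = q·S·CD = 8600 × 49.2 × 0.02609 = 11040 N

D = 11000 N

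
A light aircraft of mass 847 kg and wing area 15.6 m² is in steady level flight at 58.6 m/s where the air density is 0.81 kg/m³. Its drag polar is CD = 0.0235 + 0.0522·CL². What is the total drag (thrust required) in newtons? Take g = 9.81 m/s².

Weight W = mg = 847 × 9.81 = 8309.1 N; in level flight L = W.
Dynamic pressure q = 0.5 × 0.81 × 58.6² = 1391 Pa.
Required CL = L/(qS) = 8309.1/(1391·15.6) = 0.383.
CD = 0.0235 + 0.0522 × 0.383² = 0.03116.
D = q·S·CD = 1391 × 15.6 × 0.03116 = 676 N

D = 676 N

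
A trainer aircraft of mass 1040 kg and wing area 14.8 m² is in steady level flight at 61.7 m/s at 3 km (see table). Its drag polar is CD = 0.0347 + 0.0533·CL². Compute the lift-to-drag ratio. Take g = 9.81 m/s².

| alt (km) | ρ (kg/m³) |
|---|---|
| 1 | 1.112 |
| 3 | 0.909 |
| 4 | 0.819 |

L/D = 9.23

At 3 km, from the table: ρ = 0.909 kg/m³.
Weight W = mg = 1040 × 9.81 = 10202 N; in level flight L = W.
Dynamic pressure q = 0.5 × 0.909 × 61.7² = 1730 Pa.
CL = W/(q·S) = 10202 / (1730 × 14.8) = 0.3984.
CD = 0.0347 + 0.0533 × 0.3984² = 0.04316.
L/D = CL/CD = 0.3984 / 0.04316 = 9.23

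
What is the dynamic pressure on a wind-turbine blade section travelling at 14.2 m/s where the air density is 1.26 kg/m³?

q = ½ρv² = ½ × 1.26 × 14.2² = 127 Pa

q = 127 Pa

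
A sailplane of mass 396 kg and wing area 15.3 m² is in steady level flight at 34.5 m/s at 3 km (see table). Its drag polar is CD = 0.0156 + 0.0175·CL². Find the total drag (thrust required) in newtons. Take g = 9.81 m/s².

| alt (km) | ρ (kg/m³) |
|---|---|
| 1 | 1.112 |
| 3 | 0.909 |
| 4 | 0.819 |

At 3 km, from the table: ρ = 0.909 kg/m³.
Level flight ⇒ L = W = m·g = 396 × 9.81 = 3884.8 N.
q = ½ρv² = ½ × 0.909 × 34.5² = 541 Pa.
Required CL = L/(qS) = 3884.8/(541·15.3) = 0.4694.
CD = 0.0156 + 0.0175 × 0.4694² = 0.01946.
D = q·S·CD = 541 × 15.3 × 0.01946 = 161 N

D = 161 N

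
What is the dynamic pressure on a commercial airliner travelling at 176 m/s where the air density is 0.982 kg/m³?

q = 15200 Pa

q = ½ρv² = ½ × 0.982 × 176² = 15200 Pa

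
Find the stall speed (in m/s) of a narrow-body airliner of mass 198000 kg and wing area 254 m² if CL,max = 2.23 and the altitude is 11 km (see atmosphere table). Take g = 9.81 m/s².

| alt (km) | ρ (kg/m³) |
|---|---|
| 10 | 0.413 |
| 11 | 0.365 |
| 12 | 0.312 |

At 11 km, from the table: ρ = 0.365 kg/m³.
Stall occurs when L = W at CL,max. W = mg = 198000 × 9.81 = 1.942×10^6 N.
From L = ½ρV²S·CL,max = W: V_stall = √(2W/(ρSCL,max)) = √(2·1.942×10^6/(0.365·254·2.23))
V_stall = √18790 = 137 m/s

V_stall = 137 m/s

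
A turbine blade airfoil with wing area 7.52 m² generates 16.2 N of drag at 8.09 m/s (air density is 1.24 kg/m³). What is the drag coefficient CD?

CD = 0.0531

From D = ½ρv²S·CD, rearranging gives CD = 2D/(ρv²S).
CD = 2 × 16.2 / (1.24 × 8.09² × 7.52) = 0.0531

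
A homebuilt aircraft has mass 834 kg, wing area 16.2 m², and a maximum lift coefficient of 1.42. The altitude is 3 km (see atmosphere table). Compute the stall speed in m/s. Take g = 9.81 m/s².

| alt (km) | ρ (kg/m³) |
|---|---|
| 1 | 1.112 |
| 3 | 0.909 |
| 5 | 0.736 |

At 3 km, from the table: ρ = 0.909 kg/m³.
Weight W = mg = 834 × 9.81 = 8182 N.
V_stall = √(2W/(ρ·S·CL,max)) = √(2 × 8182 / (0.909 × 16.2 × 1.42))
V_stall = √782.5 = 28 m/s

V_stall = 28 m/s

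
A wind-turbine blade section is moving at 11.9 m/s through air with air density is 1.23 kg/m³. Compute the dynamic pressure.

q = ½ρv² = ½ × 1.23 × 11.9² = 87.1 Pa

q = 87.1 Pa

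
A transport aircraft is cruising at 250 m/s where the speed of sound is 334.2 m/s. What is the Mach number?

M = v/a = 250 / 334.2 = 0.748

M = 0.748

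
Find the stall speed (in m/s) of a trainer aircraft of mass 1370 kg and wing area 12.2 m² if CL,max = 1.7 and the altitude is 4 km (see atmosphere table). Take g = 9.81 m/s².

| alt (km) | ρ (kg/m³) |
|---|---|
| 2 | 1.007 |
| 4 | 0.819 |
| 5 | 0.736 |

V_stall = 39.8 m/s

At 4 km, from the table: ρ = 0.819 kg/m³.
Weight W = mg = 1370 × 9.81 = 13440 N.
V_stall = √(2W/(ρ·S·CL,max)) = √(2 × 13440 / (0.819 × 12.2 × 1.7))
V_stall = √1582 = 39.8 m/s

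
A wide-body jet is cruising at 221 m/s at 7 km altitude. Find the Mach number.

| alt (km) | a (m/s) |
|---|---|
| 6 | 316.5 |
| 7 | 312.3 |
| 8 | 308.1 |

At 7 km, from the table: a = 312.3 m/s.
M = v/a = 221 / 312.3 = 0.708

M = 0.708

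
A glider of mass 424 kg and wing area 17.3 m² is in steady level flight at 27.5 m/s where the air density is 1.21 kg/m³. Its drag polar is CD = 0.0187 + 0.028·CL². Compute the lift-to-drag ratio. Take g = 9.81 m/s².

L/D = 19.9

In steady level flight, lift balances weight: W = mg = 424 × 9.81 = 4159.4 N.
Dynamic pressure q = 0.5 × 1.21 × 27.5² = 457.5 Pa.
CL = 2W/(ρv²S) = 2×4159.4/(1.21×27.5²×17.3) = 0.5255.
CD = 0.0187 + 0.028 × 0.5255² = 0.02643.
L/D = CL/CD = 0.5255 / 0.02643 = 19.9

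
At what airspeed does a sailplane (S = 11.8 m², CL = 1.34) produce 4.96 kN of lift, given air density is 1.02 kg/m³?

L = ½ρv²S·CL ⇒ v = √(2L/(ρ·S·CL))
v = √(2 × 4960 / (1.02 × 11.8 × 1.34)) = √615.1 = 24.8 m/s

v = 24.8 m/s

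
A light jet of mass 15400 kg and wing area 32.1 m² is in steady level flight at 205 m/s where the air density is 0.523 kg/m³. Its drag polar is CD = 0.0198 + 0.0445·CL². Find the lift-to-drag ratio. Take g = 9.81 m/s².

L/D = 15.3

Level flight ⇒ L = W = m·g = 15400 × 9.81 = 1.5107×10^5 N.
q = ½ρv² = ½ × 0.523 × 205² = 10990 Pa.
Required CL = L/(qS) = 1.5107×10^5/(10990·32.1) = 0.4283.
CD = 0.0198 + 0.0445 × 0.4283² = 0.02796.
L/D = CL/CD = 0.4283 / 0.02796 = 15.3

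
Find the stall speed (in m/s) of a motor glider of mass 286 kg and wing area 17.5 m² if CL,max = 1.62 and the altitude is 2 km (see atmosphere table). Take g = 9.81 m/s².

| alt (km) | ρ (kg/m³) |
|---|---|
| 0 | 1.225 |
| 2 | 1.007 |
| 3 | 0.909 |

V_stall = 14 m/s

At 2 km, from the table: ρ = 1.007 kg/m³.
Weight W = mg = 286 × 9.81 = 2806 N.
From L = ½ρV²S·CL,max = W: V_stall = √(2W/(ρSCL,max)) = √(2·2806/(1.007·17.5·1.62))
V_stall = √196.6 = 14 m/s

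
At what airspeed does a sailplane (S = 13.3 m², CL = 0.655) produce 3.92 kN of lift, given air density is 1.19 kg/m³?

v = 27.5 m/s

L = ½ρv²S·CL ⇒ v = √(2L/(ρ·S·CL))
v = √(2 × 3920 / (1.19 × 13.3 × 0.655)) = √756.3 = 27.5 m/s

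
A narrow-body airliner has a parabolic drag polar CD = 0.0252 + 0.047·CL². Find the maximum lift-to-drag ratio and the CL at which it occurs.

(L/D)max = 14.5, at CL = 0.732

For CD = CD0 + K·CL², (L/D)max occurs at CL* = √(CD0/K) and equals 1/(2√(K·CD0)).
(L/D)max = 1/(2√(0.047 × 0.0252)) = 1/(2 × 0.03442) = 14.5
CL* = √(0.0252/0.047) = 0.732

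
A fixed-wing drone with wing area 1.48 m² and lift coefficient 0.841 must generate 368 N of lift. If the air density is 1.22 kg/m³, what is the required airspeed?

v = 22 m/s

L = ½ρv²S·CL ⇒ v = √(2L/(ρ·S·CL))
v = √(2 × 368 / (1.22 × 1.48 × 0.841)) = √484.7 = 22 m/s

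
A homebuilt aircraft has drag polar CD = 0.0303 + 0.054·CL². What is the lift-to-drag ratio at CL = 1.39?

CD = 0.0303 + 0.054 × 1.39² = 0.1346
L/D = CL/CD = 1.39 / 0.1346 = 10.3

L/D = 10.3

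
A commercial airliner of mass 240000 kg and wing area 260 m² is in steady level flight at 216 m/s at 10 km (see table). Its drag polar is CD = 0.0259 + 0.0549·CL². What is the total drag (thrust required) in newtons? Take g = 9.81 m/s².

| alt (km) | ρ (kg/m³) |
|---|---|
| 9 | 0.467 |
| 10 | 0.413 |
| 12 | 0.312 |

At 10 km, from the table: ρ = 0.413 kg/m³.
Weight W = mg = 240000 × 9.81 = 2.3544×10^6 N; in level flight L = W.
Dynamic pressure q = 0.5 × 0.413 × 216² = 9634 Pa.
Required CL = L/(qS) = 2.3544×10^6/(9634·260) = 0.9399.
CD = 0.0259 + 0.0549 × 0.9399² = 0.0744.
D = q·S·CD = 9634 × 260 × 0.0744 = 1.864×10^5 N

D = 1.86×10^5 N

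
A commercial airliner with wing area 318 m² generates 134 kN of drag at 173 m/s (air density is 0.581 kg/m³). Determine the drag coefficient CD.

CD = 0.0485

From D = ½ρv²S·CD, rearranging gives CD = 2D/(ρv²S).
CD = 2 × 1.34×10^5 / (0.581 × 173² × 318) = 0.0485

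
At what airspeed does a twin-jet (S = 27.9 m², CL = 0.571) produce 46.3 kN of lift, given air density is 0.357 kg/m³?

L = ½ρv²S·CL ⇒ v = √(2L/(ρ·S·CL))
v = √(2 × 46300 / (0.357 × 27.9 × 0.571)) = √16280 = 128 m/s

v = 128 m/s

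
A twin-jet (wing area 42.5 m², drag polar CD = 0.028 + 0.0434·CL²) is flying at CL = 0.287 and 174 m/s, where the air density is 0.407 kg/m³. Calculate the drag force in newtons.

D = 8270 N

CD = 0.028 + 0.0434 × 0.287² = 0.03157
D = ½ρv²S·CD = ½ × 0.407 × 174² × 42.5 × 0.03157 = 8270 N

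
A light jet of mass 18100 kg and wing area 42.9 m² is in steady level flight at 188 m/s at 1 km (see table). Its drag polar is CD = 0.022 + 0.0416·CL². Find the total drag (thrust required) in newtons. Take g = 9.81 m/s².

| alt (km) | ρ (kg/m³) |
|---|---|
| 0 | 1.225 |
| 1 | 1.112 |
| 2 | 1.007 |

D = 20100 N

At 1 km, from the table: ρ = 1.112 kg/m³.
Level flight ⇒ L = W = m·g = 18100 × 9.81 = 1.7756×10^5 N.
q = ½ρv² = ½ × 1.112 × 188² = 19650 Pa.
CL = W/(q·S) = 1.7756×10^5 / (19650 × 42.9) = 0.2106.
CD = 0.022 + 0.0416 × 0.2106² = 0.02385.
D = q·S·CD = 19650 × 42.9 × 0.02385 = 20100 N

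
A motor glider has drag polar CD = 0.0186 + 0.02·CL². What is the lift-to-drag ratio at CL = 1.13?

L/D = 25.6

CD = 0.0186 + 0.02 × 1.13² = 0.04414
L/D = CL/CD = 1.13 / 0.04414 = 25.6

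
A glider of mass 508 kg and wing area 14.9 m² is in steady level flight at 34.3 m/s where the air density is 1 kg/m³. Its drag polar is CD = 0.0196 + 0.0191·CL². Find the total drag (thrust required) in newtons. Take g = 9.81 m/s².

D = 226 N

In steady level flight, lift balances weight: W = mg = 508 × 9.81 = 4983.5 N.
q = ½ρv² = ½ × 1 × 34.3² = 588.2 Pa.
CL = W/(q·S) = 4983.5 / (588.2 × 14.9) = 0.5686.
CD = 0.0196 + 0.0191 × 0.5686² = 0.02577.
D = q·S·CD = 588.2 × 14.9 × 0.02577 = 225.9 N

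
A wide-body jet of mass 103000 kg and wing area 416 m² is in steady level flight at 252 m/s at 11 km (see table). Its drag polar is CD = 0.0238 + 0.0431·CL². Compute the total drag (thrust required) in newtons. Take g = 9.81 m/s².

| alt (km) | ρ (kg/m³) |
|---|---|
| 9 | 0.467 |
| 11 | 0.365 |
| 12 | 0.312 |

At 11 km, from the table: ρ = 0.365 kg/m³.
In steady level flight, lift balances weight: W = mg = 103000 × 9.81 = 1.0104×10^6 N.
q = ½ρv² = ½ × 0.365 × 252² = 11590 Pa.
Required CL = L/(qS) = 1.0104×10^6/(11590·416) = 0.2096.
CD = 0.0238 + 0.0431 × 0.2096² = 0.02569.
D = q·S·CD = 11590 × 416 × 0.02569 = 1.239×10^5 N

D = 1.24×10^5 N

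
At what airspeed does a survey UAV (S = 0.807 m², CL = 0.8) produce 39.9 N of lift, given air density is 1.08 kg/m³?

L = ½ρv²S·CL ⇒ v = √(2L/(ρ·S·CL))
v = √(2 × 39.9 / (1.08 × 0.807 × 0.8)) = √114.4 = 10.7 m/s

v = 10.7 m/s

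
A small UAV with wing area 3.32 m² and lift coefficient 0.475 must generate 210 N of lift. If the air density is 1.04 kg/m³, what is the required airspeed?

v = 16 m/s

L = ½ρv²S·CL ⇒ v = √(2L/(ρ·S·CL))
v = √(2 × 210 / (1.04 × 3.32 × 0.475)) = √256.1 = 16 m/s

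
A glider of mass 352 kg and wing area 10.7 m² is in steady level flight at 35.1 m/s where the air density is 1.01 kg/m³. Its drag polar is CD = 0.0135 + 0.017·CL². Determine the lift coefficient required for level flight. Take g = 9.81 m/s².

In steady level flight, lift balances weight: W = mg = 352 × 9.81 = 3453.1 N.
Dynamic pressure q = 0.5 × 1.01 × 35.1² = 622.2 Pa.
CL = 2W/(ρv²S) = 2×3453.1/(1.01×35.1²×10.7) = 0.5187.

CL = 0.519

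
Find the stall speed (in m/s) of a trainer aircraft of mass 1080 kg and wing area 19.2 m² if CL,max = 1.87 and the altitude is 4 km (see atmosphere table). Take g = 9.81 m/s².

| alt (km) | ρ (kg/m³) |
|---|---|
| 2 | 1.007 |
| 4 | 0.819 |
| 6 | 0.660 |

At 4 km, from the table: ρ = 0.819 kg/m³.
Weight W = mg = 1080 × 9.81 = 10590 N.
From L = ½ρV²S·CL,max = W: V_stall = √(2W/(ρSCL,max)) = √(2·10590/(0.819·19.2·1.87))
V_stall = √720.6 = 26.8 m/s

V_stall = 26.8 m/s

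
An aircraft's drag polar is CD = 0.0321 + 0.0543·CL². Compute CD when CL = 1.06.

CD = 0.0931

CD = 0.0321 + 0.0543 × 1.06² = 0.0321 + 0.06101 = 0.0931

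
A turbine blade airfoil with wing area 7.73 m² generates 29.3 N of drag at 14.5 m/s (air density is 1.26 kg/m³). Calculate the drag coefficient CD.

CD = 0.0286

From D = ½ρv²S·CD, rearranging gives CD = 2D/(ρv²S).
CD = 2 × 29.3 / (1.26 × 14.5² × 7.73) = 0.0286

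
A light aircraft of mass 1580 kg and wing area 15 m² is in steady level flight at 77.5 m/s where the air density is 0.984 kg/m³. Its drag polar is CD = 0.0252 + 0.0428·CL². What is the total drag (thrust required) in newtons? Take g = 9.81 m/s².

Level flight ⇒ L = W = m·g = 1580 × 9.81 = 15500 N.
q = ½ρv² = ½ × 0.984 × 77.5² = 2955 Pa.
Required CL = L/(qS) = 15500/(2955·15) = 0.3497.
CD = 0.0252 + 0.0428 × 0.3497² = 0.03043.
D = q·S·CD = 2955 × 15 × 0.03043 = 1349 N

D = 1350 N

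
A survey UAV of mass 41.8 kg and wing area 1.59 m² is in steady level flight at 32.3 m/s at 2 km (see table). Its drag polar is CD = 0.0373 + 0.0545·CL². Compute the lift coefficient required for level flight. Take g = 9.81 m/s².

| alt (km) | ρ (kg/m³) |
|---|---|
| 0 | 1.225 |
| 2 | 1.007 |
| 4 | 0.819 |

CL = 0.491

At 2 km, from the table: ρ = 1.007 kg/m³.
In steady level flight, lift balances weight: W = mg = 41.8 × 9.81 = 410.06 N.
Dynamic pressure q = 0.5 × 1.007 × 32.3² = 525.3 Pa.
Required CL = L/(qS) = 410.06/(525.3·1.59) = 0.491.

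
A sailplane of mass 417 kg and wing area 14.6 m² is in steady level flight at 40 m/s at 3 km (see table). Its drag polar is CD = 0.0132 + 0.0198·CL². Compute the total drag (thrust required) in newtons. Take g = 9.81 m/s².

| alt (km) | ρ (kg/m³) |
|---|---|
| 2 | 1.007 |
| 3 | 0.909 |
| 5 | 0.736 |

D = 171 N

At 3 km, from the table: ρ = 0.909 kg/m³.
Level flight ⇒ L = W = m·g = 417 × 9.81 = 4090.8 N.
q = ½ρv² = ½ × 0.909 × 40² = 727.2 Pa.
Required CL = L/(qS) = 4090.8/(727.2·14.6) = 0.3853.
CD = 0.0132 + 0.0198 × 0.3853² = 0.01614.
D = q·S·CD = 727.2 × 14.6 × 0.01614 = 171.4 N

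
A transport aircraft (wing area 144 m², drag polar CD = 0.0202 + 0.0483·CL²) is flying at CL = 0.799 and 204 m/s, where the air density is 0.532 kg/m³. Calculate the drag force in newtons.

D = 81400 N

CD = 0.0202 + 0.0483 × 0.799² = 0.05103
D = ½ρv²S·CD = ½ × 0.532 × 204² × 144 × 0.05103 = 81400 N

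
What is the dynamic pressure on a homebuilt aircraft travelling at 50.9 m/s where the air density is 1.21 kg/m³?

q = ½ρv² = ½ × 1.21 × 50.9² = 1570 Pa

q = 1570 Pa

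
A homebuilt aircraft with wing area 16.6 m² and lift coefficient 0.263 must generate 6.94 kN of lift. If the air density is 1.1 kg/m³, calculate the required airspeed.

L = ½ρv²S·CL ⇒ v = √(2L/(ρ·S·CL))
v = √(2 × 6940 / (1.1 × 16.6 × 0.263)) = √2890 = 53.8 m/s

v = 53.8 m/s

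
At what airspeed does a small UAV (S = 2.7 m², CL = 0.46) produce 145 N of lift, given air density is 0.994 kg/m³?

L = ½ρv²S·CL ⇒ v = √(2L/(ρ·S·CL))
v = √(2 × 145 / (0.994 × 2.7 × 0.46)) = √234.9 = 15.3 m/s

v = 15.3 m/s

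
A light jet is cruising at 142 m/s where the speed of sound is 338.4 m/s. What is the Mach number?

M = 0.42

M = v/a = 142 / 338.4 = 0.42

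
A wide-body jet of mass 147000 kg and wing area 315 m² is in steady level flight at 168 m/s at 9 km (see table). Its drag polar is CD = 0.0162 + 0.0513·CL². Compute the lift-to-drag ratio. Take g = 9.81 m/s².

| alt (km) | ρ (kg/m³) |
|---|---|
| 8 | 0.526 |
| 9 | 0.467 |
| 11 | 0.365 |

At 9 km, from the table: ρ = 0.467 kg/m³.
Weight W = mg = 147000 × 9.81 = 1.4421×10^6 N; in level flight L = W.
q = ½ρv² = ½ × 0.467 × 168² = 6590 Pa.
Required CL = L/(qS) = 1.4421×10^6/(6590·315) = 0.6947.
CD = 0.0162 + 0.0513 × 0.6947² = 0.04095.
L/D = CL/CD = 0.6947 / 0.04095 = 17

L/D = 17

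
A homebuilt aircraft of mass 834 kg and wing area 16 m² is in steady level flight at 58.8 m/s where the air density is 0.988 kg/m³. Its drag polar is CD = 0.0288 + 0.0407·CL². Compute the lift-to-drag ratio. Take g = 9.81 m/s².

Level flight ⇒ L = W = m·g = 834 × 9.81 = 8181.5 N.
q = ½ρv² = ½ × 0.988 × 58.8² = 1708 Pa.
Required CL = L/(qS) = 8181.5/(1708·16) = 0.2994.
CD = 0.0288 + 0.0407 × 0.2994² = 0.03245.
L/D = CL/CD = 0.2994 / 0.03245 = 9.23

L/D = 9.23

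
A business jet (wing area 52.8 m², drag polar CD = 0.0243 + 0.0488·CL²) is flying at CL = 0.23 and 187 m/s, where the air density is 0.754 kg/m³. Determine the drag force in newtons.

D = 18700 N

CD = 0.0243 + 0.0488 × 0.23² = 0.02688
D = ½ρv²S·CD = ½ × 0.754 × 187² × 52.8 × 0.02688 = 18700 N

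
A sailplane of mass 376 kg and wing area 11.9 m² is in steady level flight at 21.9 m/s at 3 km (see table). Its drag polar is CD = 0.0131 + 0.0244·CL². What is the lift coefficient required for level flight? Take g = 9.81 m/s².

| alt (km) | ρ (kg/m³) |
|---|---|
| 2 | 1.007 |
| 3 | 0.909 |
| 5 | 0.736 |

At 3 km, from the table: ρ = 0.909 kg/m³.
Weight W = mg = 376 × 9.81 = 3688.6 N; in level flight L = W.
Dynamic pressure q = 0.5 × 0.909 × 21.9² = 218 Pa.
Required CL = L/(qS) = 3688.6/(218·11.9) = 1.422.

CL = 1.42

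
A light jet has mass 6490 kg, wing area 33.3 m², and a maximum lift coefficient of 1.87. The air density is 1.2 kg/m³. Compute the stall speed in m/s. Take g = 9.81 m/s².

Weight W = mg = 6490 × 9.81 = 63670 N.
From L = ½ρV²S·CL,max = W: V_stall = √(2W/(ρSCL,max)) = √(2·63670/(1.2·33.3·1.87))
V_stall = √1704 = 41.3 m/s

V_stall = 41.3 m/s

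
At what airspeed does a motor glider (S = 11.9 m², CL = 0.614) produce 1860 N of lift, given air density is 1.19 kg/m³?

L = ½ρv²S·CL ⇒ v = √(2L/(ρ·S·CL))
v = √(2 × 1860 / (1.19 × 11.9 × 0.614)) = √427.8 = 20.7 m/s

v = 20.7 m/s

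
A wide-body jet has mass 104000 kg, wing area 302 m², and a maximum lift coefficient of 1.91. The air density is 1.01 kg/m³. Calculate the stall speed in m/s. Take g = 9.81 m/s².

V_stall = 59.2 m/s

Stall occurs when L = W at CL,max. W = mg = 104000 × 9.81 = 1.02×10^6 N.
From L = ½ρV²S·CL,max = W: V_stall = √(2W/(ρSCL,max)) = √(2·1.02×10^6/(1.01·302·1.91))
V_stall = √3502 = 59.2 m/s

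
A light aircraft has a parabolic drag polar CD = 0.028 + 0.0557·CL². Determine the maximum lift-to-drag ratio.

For CD = CD0 + K·CL², (L/D)max occurs at CL* = √(CD0/K) and equals 1/(2√(K·CD0)).
(L/D)max = 1/(2√(0.0557 × 0.028)) = 1/(2 × 0.03949) = 12.7

(L/D)max = 12.7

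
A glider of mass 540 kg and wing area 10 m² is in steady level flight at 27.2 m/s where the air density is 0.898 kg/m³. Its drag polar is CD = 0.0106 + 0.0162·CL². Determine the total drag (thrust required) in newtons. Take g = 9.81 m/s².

D = 172 N

Level flight ⇒ L = W = m·g = 540 × 9.81 = 5297.4 N.
Dynamic pressure q = 0.5 × 0.898 × 27.2² = 332.2 Pa.
CL = 2W/(ρv²S) = 2×5297.4/(0.898×27.2²×10) = 1.595.
CD = 0.0106 + 0.0162 × 1.595² = 0.0518.
D = q·S·CD = 332.2 × 10 × 0.0518 = 172.1 N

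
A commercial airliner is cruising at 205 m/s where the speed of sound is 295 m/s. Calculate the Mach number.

M = 0.695

M = v/a = 205 / 295 = 0.695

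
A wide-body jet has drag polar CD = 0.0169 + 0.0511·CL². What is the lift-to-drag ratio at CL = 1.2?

CD = 0.0169 + 0.0511 × 1.2² = 0.09048
L/D = CL/CD = 1.2 / 0.09048 = 13.3

L/D = 13.3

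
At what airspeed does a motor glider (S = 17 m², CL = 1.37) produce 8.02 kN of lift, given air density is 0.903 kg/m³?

L = ½ρv²S·CL ⇒ v = √(2L/(ρ·S·CL))
v = √(2 × 8020 / (0.903 × 17 × 1.37)) = √762.7 = 27.6 m/s

v = 27.6 m/s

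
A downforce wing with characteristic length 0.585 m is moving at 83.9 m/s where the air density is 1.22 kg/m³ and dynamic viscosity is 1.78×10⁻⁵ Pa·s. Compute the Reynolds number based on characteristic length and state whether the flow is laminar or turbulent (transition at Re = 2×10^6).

Re = ρ·v·c/μ = 1.22 × 83.9 × 0.585 / (1.78×10⁻⁵) = 3.36×10^6
Since 3.36×10^6 > 2×10^6, the flow is turbulent.

Re = 3.36×10^6 (turbulent)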